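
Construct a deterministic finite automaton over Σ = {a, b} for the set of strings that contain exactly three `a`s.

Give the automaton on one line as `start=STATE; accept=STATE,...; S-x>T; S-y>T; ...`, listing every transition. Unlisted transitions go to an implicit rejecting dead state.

start=S0; accept=S3; S0-a>S1; S0-b>S0; S1-a>S2; S1-b>S1; S2-a>S3; S2-b>S2; S3-a>S4; S3-b>S3; S4-a>S4; S4-b>S4

Count `a`s, saturating at 4: states S0 through S3 mean 0 through 3 `a`s seen; S4 means more than 3. Each `a` increments (capped at S4); other symbols loop. Accept from {S3}.
With 5 states:
        a   b  
>  S0   S1  S0 
   S1   S2  S1 
   S2   S3  S2 
 * S3   S4  S3 
   S4   S4  S4 
(> = start, * = accepting)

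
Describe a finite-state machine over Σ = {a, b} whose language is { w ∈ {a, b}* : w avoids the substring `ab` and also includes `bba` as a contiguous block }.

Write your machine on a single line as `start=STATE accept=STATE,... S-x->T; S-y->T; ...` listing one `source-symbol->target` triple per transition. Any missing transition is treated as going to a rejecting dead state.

start=S0; accept=S4; S0-a->S1; S0-b->S2; S1-a->S1; S1-b->S1; S2-a->S1; S2-b->S3; S3-a->S4; S3-b->S3; S4-a->S4; S4-b->S1

Handle the two conditions separately and then intersect. One (3 states) tracks partial matches of the forbidden pattern `ab`; the other (4 states) tracks whether and how much of `bba` has been seen. Each combined state is a pair, one component from each; accept when both components accept. After merging equivalent states the machine shrinks.
With 5 states:
        a   b  
>  S0   S1  S2 
   S1   S1  S1 
   S2   S1  S3 
   S3   S4  S3 
 * S4   S4  S1 
(> = start, * = accepting)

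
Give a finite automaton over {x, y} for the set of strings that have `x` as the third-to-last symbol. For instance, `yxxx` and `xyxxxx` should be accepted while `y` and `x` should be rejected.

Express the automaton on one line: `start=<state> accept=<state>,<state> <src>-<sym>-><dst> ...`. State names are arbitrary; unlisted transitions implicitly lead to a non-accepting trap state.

start=A accept=H,I,J,K A-x->B A-y->C B-x->D B-y->E C-x->F C-y->G D-x->H D-y->I E-x->J E-y->K F-x->L F-y->M G-x->N G-y->O H-x->H H-y->I I-x->J I-y->K J-x->L J-y->M K-x->N K-y->O L-x->H L-y->I M-x->J M-y->K N-x->L N-y->M O-x->N O-y->O

A DFA must remember the last 3 symbols (since which symbol is third-to-last isn't known until the input ends). Use one state per possible window of the last ≤3 symbols; accept from those whose window starts with `x`.
       x  y 
>  A   B  C 
   B   D  E 
   C   F  G 
   D   H  I 
   E   J  K 
   F   L  M 
   G   N  O 
 * H   H  I 
 * I   J  K 
 * J   L  M 
 * K   N  O 
   L   H  I 
   M   J  K 
   N   L  M 
   O   N  O 
(> = start, * = accepting)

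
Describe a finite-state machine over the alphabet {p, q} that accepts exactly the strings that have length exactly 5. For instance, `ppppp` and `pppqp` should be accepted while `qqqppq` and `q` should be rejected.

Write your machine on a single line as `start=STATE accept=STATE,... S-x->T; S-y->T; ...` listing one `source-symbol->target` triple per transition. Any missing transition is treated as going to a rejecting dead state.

We only need to distinguish lengths 0, 1, …, 5, and '>5'. Chain s0 → s1 → s2 → s3 → s4 → s5 → s6 on every symbol, with s6 looping. Accepting states: {s5}.
A 7-state machine:
        p   q  
>  s0   s1  s1 
   s1   s2  s2 
   s2   s3  s3 
   s3   s4  s4 
   s4   s5  s5 
 * s5   s6  s6 
   s6   s6  s6 
(> = start, * = accepting)

start=s0; accept=s5; s0-p->s1; s0-q->s1; s1-p->s2; s1-q->s2; s2-p->s3; s2-q->s3; s3-p->s4; s3-q->s4; s4-p->s5; s4-q->s5; s5-p->s6; s5-q->s6; s6-p->s6; s6-q->s6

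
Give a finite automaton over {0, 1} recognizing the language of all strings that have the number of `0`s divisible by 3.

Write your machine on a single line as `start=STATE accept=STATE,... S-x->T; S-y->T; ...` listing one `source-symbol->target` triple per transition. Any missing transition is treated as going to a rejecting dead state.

The only thing that matters is how many `0`s have appeared, reduced mod 3. Use one state per residue: S0 for 0, …, S2 for 2. Reading `0` moves to the next residue; anything else stays put. S0 is accepting.
3 states suffice.
        0   1  
>* S0   S1  S0 
   S1   S2  S1 
   S2   S0  S2 
(> = start, * = accepting)

start=S0; accept=S0; S0-0->S1; S0-1->S0; S1-0->S2; S1-1->S1; S2-0->S0; S2-1->S2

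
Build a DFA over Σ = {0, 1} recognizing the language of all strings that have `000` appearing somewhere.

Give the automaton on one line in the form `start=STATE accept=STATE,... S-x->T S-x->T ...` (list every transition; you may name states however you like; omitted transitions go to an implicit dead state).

start=q0 accept=q3 q0-0->q1 q0-1->q0 q1-0->q2 q1-1->q0 q2-0->q3 q2-1->q0 q3-0->q3 q3-1->q3

States q0..q2 record the length of the longest prefix of `000` that matches the current input suffix. Reaching q3 means `000` has been seen, and we stay there forever. Accept from q3.
With 4 states:
        0   1  
>  q0   q1  q0 
   q1   q2  q0 
   q2   q3  q0 
 * q3   q3  q3 
(> = start, * = accepting)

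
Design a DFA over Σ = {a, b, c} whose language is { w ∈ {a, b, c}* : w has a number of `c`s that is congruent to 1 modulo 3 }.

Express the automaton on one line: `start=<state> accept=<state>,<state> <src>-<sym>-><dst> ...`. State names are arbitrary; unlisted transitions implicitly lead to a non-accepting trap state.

start=q0 accept=q1 q0-a->q0 q0-b->q0 q0-c->q1 q1-a->q1 q1-b->q1 q1-c->q2 q2-a->q2 q2-b->q2 q2-c->q0

Keep the running count of `c`s modulo 3: each `c` advances along the cycle q0 → q1 → q2 → q0 while other symbols loop. Accept at q1.
With 3 states:
        a   b   c  
>  q0   q0  q0  q1 
 * q1   q1  q1  q2 
   q2   q2  q2  q0 
(> = start, * = accepting)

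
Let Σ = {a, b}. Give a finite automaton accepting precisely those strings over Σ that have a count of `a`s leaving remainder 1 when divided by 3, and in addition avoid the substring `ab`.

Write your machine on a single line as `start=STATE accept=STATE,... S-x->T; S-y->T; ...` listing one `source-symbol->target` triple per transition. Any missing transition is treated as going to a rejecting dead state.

start=q0; accept=q1; q0-a->q1; q0-b->q0; q1-a->q2; q1-b->q3; q2-a->q4; q2-b->q3; q3-a->q3; q3-b->q3; q4-a->q1; q4-b->q3

Handle the two conditions separately and then intersect. One (3 states) tracks the count of `a`s modulo 3; the other (3 states) tracks partial matches of the forbidden pattern `ab`. Each combined state is a pair, one component from each; accept when both components accept. After merging equivalent states the machine shrinks.
5 states suffice.
        a   b  
>  q0   q1  q0 
 * q1   q2  q3 
   q2   q4  q3 
   q3   q3  q3 
   q4   q1  q3 
(> = start, * = accepting)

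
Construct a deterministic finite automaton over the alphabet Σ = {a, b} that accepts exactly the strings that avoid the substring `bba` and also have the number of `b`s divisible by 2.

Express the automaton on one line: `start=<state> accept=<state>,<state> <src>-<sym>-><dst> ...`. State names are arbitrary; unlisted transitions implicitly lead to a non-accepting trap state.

Handle the two conditions separately and then intersect. The first has 4 states tracking partial matches of the forbidden pattern `bba`; the second has 2 states tracking the count of `b`s modulo 2. A product state is a pair (one from each), accepting exactly when both do.
8 states suffice.
        a   b  
>* q0   q0  q1 
   q1   q2  q3 
   q2   q2  q4 
 * q3   q5  q6 
 * q4   q0  q6 
   q5   q5  q7 
   q6   q7  q3 
   q7   q7  q5 
(> = start, * = accepting)

start=q0 accept=q0,q3,q4 q0-a->q0 q0-b->q1 q1-a->q2 q1-b->q3 q2-a->q2 q2-b->q4 q3-a->q5 q3-b->q6 q4-a->q0 q4-b->q6 q5-a->q5 q5-b->q7 q6-a->q7 q6-b->q3 q7-a->q7 q7-b->q5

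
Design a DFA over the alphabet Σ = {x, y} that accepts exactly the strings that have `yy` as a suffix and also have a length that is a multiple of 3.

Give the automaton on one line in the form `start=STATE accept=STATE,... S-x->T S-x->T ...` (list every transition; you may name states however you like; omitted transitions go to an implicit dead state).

Handle the two conditions separately and then intersect. The first has 3 states tracking how much of the suffix `yy` has currently been matched; the second has 3 states tracking the input length modulo 3. A product state is a pair (one from each), accepting exactly when both do. After merging equivalent states the machine shrinks.
A 5-state machine:
       x  y 
>  A   B  B 
   B   C  D 
   C   A  A 
   D   A  E 
 * E   B  B 
(> = start, * = accepting)

start=A accept=E A-x->B A-y->B B-x->C B-y->D C-x->A C-y->A D-x->A D-y->E E-x->B E-y->B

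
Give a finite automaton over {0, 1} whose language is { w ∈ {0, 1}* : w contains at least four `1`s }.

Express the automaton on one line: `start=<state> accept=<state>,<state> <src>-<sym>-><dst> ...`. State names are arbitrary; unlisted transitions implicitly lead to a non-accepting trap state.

start=S0 accept=S4,S5 S0-0->S0 S0-1->S1 S1-0->S1 S1-1->S2 S2-0->S2 S2-1->S3 S3-0->S3 S3-1->S4 S4-0->S4 S4-1->S5 S5-0->S5 S5-1->S5

Count `1`s, saturating at 5: states S0 through S4 mean 0 through 4 `1`s seen; S5 means more than 4. Each `1` increments (capped at S5); other symbols loop. Accept from {S4, S5}.
With 6 states:
        0   1  
>  S0   S0  S1 
   S1   S1  S2 
   S2   S2  S3 
   S3   S3  S4 
 * S4   S4  S5 
 * S5   S5  S5 
(> = start, * = accepting)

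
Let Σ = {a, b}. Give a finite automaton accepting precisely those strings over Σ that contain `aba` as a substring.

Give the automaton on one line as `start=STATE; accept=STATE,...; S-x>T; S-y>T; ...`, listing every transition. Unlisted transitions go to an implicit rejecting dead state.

start=q0; accept=q3; q0-a>q1; q0-b>q0; q1-a>q1; q1-b>q2; q2-a>q3; q2-b>q0; q3-a>q3; q3-b>q3

Track how much of `aba` has been matched so far: state q0 is no progress, q3 is the absorbing accept state reached once `aba` has occurred. Intermediate states record partial matches; on a mismatch, fall back to the longest reusable overlap.
A 4-state machine:
        a   b  
>  q0   q1  q0 
   q1   q1  q2 
   q2   q3  q0 
 * q3   q3  q3 
(> = start, * = accepting)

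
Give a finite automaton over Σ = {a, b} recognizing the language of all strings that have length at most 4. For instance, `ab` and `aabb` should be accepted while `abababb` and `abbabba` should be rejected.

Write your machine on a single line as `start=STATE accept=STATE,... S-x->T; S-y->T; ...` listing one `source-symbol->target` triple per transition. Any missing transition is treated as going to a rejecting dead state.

We only need to distinguish lengths 0, 1, …, 4, and '>4'. Chain S0 → S1 → S2 → S3 → S4 → S5 on every symbol, with S5 looping. Accepting states: {S0, S1, S2, S3, S4}.
        a   b  
>* S0   S1  S1 
 * S1   S2  S2 
 * S2   S3  S3 
 * S3   S4  S4 
 * S4   S5  S5 
   S5   S5  S5 
(> = start, * = accepting)

start=S0; accept=S0,S1,S2,S3,S4; S0-a->S1; S0-b->S1; S1-a->S2; S1-b->S2; S2-a->S3; S2-b->S3; S3-a->S4; S3-b->S4; S4-a->S5; S4-b->S5; S5-a->S5; S5-b->S5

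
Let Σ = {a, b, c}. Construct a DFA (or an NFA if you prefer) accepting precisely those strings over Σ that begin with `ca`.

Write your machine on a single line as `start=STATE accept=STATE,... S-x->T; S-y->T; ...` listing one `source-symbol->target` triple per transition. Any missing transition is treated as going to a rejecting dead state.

start=S0; accept=S2; S0-a->S3; S0-b->S3; S0-c->S1; S1-a->S2; S1-b->S3; S1-c->S3; S2-a->S2; S2-b->S2; S2-c->S2; S3-a->S3; S3-b->S3; S3-c->S3

Walk along `ca` while the input agrees: from S0 take `c` to S1, and so on. Any deviation drops to the rejecting sink S3. Once S2 is reached the prefix is confirmed and every continuation is accepted.
        a   b   c  
>  S0   S3  S3  S1 
   S1   S2  S3  S3 
 * S2   S2  S2  S2 
   S3   S3  S3  S3 
(> = start, * = accepting)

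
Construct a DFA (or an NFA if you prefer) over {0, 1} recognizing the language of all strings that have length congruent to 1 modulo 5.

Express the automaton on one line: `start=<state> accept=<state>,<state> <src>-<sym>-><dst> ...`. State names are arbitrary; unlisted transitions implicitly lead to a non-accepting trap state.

start=q0 accept=q1 q0-0->q1 q0-1->q1 q1-0->q2 q1-1->q2 q2-0->q3 q2-1->q3 q3-0->q4 q3-1->q4 q4-0->q0 q4-1->q0

Count input length modulo 5: every symbol advances one step around the cycle q0 → q1 → q2 → q3 → q4 → q0. Accept at q1.
A 5-state machine:
        0   1  
>  q0   q1  q1 
 * q1   q2  q2 
   q2   q3  q3 
   q3   q4  q4 
   q4   q0  q0 
(> = start, * = accepting)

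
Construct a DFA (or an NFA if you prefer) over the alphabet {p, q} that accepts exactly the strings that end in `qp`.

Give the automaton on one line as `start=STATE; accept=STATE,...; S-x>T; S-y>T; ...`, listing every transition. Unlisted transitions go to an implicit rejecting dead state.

Let each state record the length of the longest suffix of the input read so far that is also a prefix of `qp`. B means the last symbol is `q`; C means the last 2 symbols are `qp`. Accept only at C, where the string currently ends in `qp`.
       p  q 
>  A   A  B 
   B   C  B 
 * C   A  B 
(> = start, * = accepting)

start=A; accept=C; A-p>A; A-q>B; B-p>C; B-q>B; C-p>A; C-q>B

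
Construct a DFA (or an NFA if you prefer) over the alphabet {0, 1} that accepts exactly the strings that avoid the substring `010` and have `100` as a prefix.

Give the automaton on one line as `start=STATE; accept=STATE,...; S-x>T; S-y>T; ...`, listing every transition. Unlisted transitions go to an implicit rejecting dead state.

Build one automaton per condition and run them in lockstep. The first has 4 states tracking partial matches of the forbidden pattern `010`; the second has 5 states tracking whether the input so far still matches the prefix `100`. A product state is a pair (one from each), accepting exactly when both do. After merging equivalent states the machine shrinks.
With 7 states:
        0   1  
>  q0   q1  q2 
   q1   q1  q1 
   q2   q3  q1 
   q3   q4  q1 
 * q4   q4  q5 
 * q5   q1  q6 
 * q6   q4  q6 
(> = start, * = accepting)

start=q0; accept=q4,q5,q6; q0-0>q1; q0-1>q2; q1-0>q1; q1-1>q1; q2-0>q3; q2-1>q1; q3-0>q4; q3-1>q1; q4-0>q4; q4-1>q5; q5-0>q1; q5-1>q6; q6-0>q4; q6-1>q6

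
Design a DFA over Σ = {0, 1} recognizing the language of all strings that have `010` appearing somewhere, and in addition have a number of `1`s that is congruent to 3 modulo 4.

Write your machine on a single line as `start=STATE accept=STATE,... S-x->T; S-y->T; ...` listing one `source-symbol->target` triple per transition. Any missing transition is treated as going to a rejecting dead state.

Handle the two conditions separately and then intersect. The first has 4 states tracking whether and how much of `010` has been seen; the second has 4 states tracking the count of `1`s modulo 4. A product state is a pair (one from each), accepting exactly when both do.
16 states suffice.
          0    1  
>  S0     S1   S2 
   S1     S1   S3 
   S2     S4   S5 
   S3     S6   S5 
   S4     S4   S7 
   S5     S8   S9 
   S6     S6  S10 
   S7    S10   S9 
   S8     S8  S11 
   S9    S12   S0 
   S10   S10  S13 
   S11   S13   S0 
   S12   S12  S14 
 * S13   S13  S15 
   S14   S15   S2 
   S15   S15   S6 
(> = start, * = accepting)

start=S0; accept=S13; S0-0->S1; S0-1->S2; S1-0->S1; S1-1->S3; S2-0->S4; S2-1->S5; S3-0->S6; S3-1->S5; S4-0->S4; S4-1->S7; S5-0->S8; S5-1->S9; S6-0->S6; S6-1->S10; S7-0->S10; S7-1->S9; S8-0->S8; S8-1->S11; S9-0->S12; S9-1->S0; S10-0->S10; S10-1->S13; S11-0->S13; S11-1->S0; S12-0->S12; S12-1->S14; S13-0->S13; S13-1->S15; S14-0->S15; S14-1->S2; S15-0->S15; S15-1->S6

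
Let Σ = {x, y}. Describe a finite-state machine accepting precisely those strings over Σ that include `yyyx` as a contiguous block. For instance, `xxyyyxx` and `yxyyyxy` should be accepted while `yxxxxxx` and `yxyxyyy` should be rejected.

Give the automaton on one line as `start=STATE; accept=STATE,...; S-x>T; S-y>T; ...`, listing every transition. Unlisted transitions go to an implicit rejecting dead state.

Track how much of `yyyx` has been matched so far: state S0 is no progress, S4 is the absorbing accept state reached once `yyyx` has occurred. Intermediate states record partial matches; on a mismatch, fall back to the longest reusable overlap.
        x   y  
>  S0   S0  S1 
   S1   S0  S2 
   S2   S0  S3 
   S3   S4  S3 
 * S4   S4  S4 
(> = start, * = accepting)

start=S0; accept=S4; S0-x>S0; S0-y>S1; S1-x>S0; S1-y>S2; S2-x>S0; S2-y>S3; S3-x>S4; S3-y>S3; S4-x>S4; S4-y>S4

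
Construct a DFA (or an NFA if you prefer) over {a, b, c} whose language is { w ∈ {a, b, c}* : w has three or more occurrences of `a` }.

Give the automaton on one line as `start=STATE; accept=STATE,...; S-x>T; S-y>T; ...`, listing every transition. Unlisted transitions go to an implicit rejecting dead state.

Count `a`s, saturating at 4: states q0 through q3 mean 0 through 3 `a`s seen; q4 means more than 3. Each `a` increments (capped at q4); other symbols loop. Accept from {q3, q4}.
With 5 states:
        a   b   c  
>  q0   q1  q0  q0 
   q1   q2  q1  q1 
   q2   q3  q2  q2 
 * q3   q4  q3  q3 
 * q4   q4  q4  q4 
(> = start, * = accepting)

start=q0; accept=q3,q4; q0-a>q1; q0-b>q0; q0-c>q0; q1-a>q2; q1-b>q1; q1-c>q1; q2-a>q3; q2-b>q2; q2-c>q2; q3-a>q4; q3-b>q3; q3-c>q3; q4-a>q4; q4-b>q4; q4-c>q4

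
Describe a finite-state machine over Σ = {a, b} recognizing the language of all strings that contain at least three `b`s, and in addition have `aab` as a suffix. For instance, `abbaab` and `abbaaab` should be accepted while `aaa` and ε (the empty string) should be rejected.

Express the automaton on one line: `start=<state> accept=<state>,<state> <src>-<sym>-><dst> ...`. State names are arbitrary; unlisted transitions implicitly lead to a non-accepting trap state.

Build one automaton per condition and run them in lockstep. The first has 5 states tracking the count of `b`s, saturating at 4; the second has 4 states tracking how much of the suffix `aab` has currently been matched. A product state is a pair (one from each), accepting exactly when both do. Minimizing collapses redundant product states.
6 states suffice.
        a   b  
>  q0   q0  q1 
   q1   q1  q2 
   q2   q3  q2 
   q3   q4  q2 
   q4   q4  q5 
 * q5   q3  q2 
(> = start, * = accepting)

start=q0 accept=q5 q0-a->q0 q0-b->q1 q1-a->q1 q1-b->q2 q2-a->q3 q2-b->q2 q3-a->q4 q3-b->q2 q4-a->q4 q4-b->q5 q5-a->q3 q5-b->q2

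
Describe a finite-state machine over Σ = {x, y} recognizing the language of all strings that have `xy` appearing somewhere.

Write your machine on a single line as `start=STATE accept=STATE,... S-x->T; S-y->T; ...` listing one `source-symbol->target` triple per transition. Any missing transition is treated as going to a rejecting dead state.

start=s0; accept=s2; s0-x->s1; s0-y->s0; s1-x->s1; s1-y->s2; s2-x->s2; s2-y->s2

Track how much of `xy` has been matched so far: state s0 is no progress, s2 is the absorbing accept state reached once `xy` has occurred. Intermediate states record partial matches; on a mismatch, fall back to the longest reusable overlap.
A 3-state machine:
        x   y  
>  s0   s1  s0 
   s1   s1  s2 
 * s2   s2  s2 
(> = start, * = accepting)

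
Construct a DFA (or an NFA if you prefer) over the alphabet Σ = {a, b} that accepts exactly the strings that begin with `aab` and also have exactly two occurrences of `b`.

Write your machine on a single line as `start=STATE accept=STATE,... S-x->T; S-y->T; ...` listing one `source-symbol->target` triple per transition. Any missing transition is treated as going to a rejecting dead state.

Build one automaton per condition and run them in lockstep. One (5 states) tracks whether the input so far still matches the prefix `aab`; the other (4 states) tracks the count of `b`s, saturating at 3. Each combined state is a pair, one component from each; accept when both components accept. Minimizing collapses redundant product states.
A 6-state machine:
        a   b  
>  q0   q1  q2 
   q1   q3  q2 
   q2   q2  q2 
   q3   q2  q4 
   q4   q4  q5 
 * q5   q5  q2 
(> = start, * = accepting)

start=q0; accept=q5; q0-a->q1; q0-b->q2; q1-a->q3; q1-b->q2; q2-a->q2; q2-b->q2; q3-a->q2; q3-b->q4; q4-a->q4; q4-b->q5; q5-a->q5; q5-b->q2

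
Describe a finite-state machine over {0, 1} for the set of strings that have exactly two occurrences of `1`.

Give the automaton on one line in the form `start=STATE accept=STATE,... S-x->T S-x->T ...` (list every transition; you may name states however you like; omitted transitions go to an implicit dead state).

start=s0 accept=s2 s0-0->s0 s0-1->s1 s1-0->s1 s1-1->s2 s2-0->s2 s2-1->s3 s3-0->s3 s3-1->s3

Count `1`s, saturating at 3: states s0 through s2 mean 0 through 2 `1`s seen; s3 means more than 2. Each `1` increments (capped at s3); other symbols loop. Accept from {s2}.
4 states suffice.
        0   1  
>  s0   s0  s1 
   s1   s1  s2 
 * s2   s2  s3 
   s3   s3  s3 
(> = start, * = accepting)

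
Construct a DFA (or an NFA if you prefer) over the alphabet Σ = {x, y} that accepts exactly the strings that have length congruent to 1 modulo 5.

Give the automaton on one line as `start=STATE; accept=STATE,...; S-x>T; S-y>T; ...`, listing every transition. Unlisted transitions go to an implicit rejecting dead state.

Only the length mod 5 matters, so use a 5-cycle: from any state, every input symbol moves to the next state, wrapping q4 back to q0. Mark q1 accepting.
5 states suffice.
        x   y  
>  q0   q1  q1 
 * q1   q2  q2 
   q2   q3  q3 
   q3   q4  q4 
   q4   q0  q0 
(> = start, * = accepting)

start=q0; accept=q1; q0-x>q1; q0-y>q1; q1-x>q2; q1-y>q2; q2-x>q3; q2-y>q3; q3-x>q4; q3-y>q4; q4-x>q0; q4-y>q0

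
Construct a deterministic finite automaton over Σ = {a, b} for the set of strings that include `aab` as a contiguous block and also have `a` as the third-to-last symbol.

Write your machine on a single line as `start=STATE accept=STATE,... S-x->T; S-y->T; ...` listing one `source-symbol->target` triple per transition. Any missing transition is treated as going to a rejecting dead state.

Handle the two conditions separately and then intersect. One (4 states) tracks whether and how much of `aab` has been seen; the other (15 states) tracks the last 3 symbols read. Each combined state is a pair, one component from each; accept when both components accept.
With 22 states:
          a    b  
>  S0     S1   S2 
   S1     S3   S4 
   S2     S5   S6 
   S3     S7   S8 
   S4     S9  S10 
   S5    S11  S12 
   S6    S13  S14 
   S7     S7   S8 
 * S8    S15  S16 
   S9    S11  S12 
   S10   S13  S14 
   S11    S7   S8 
   S12    S9  S10 
   S13   S11  S12 
   S14   S13  S14 
 * S15   S17  S18 
 * S16   S19  S20 
   S17   S21   S8 
   S18   S15  S16 
   S19   S17  S18 
   S20   S19  S20 
 * S21   S21   S8 
(> = start, * = accepting)

start=S0; accept=S8,S15,S16,S21; S0-a->S1; S0-b->S2; S1-a->S3; S1-b->S4; S2-a->S5; S2-b->S6; S3-a->S7; S3-b->S8; S4-a->S9; S4-b->S10; S5-a->S11; S5-b->S12; S6-a->S13; S6-b->S14; S7-a->S7; S7-b->S8; S8-a->S15; S8-b->S16; S9-a->S11; S9-b->S12; S10-a->S13; S10-b->S14; S11-a->S7; S11-b->S8; S12-a->S9; S12-b->S10; S13-a->S11; S13-b->S12; S14-a->S13; S14-b->S14; S15-a->S17; S15-b->S18; S16-a->S19; S16-b->S20; S17-a->S21; S17-b->S8; S18-a->S15; S18-b->S16; S19-a->S17; S19-b->S18; S20-a->S19; S20-b->S20; S21-a->S21; S21-b->S8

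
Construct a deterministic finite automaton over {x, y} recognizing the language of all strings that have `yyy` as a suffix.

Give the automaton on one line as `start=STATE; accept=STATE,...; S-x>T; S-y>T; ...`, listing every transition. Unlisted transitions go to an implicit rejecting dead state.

start=S0; accept=S3; S0-x>S0; S0-y>S1; S1-x>S0; S1-y>S2; S2-x>S0; S2-y>S3; S3-x>S0; S3-y>S3

Remember how much of `yyy` the current input suffix matches. State S0 means no match yet; S1 means the last symbol is `y`; S2 means the last 2 symbols are `yy`; S3 means the last 3 symbols are `yyy`. Only S3 accepts. On a mismatch, fall back to the longest proper suffix that is still a prefix of `yyy`.
        x   y  
>  S0   S0  S1 
   S1   S0  S2 
   S2   S0  S3 
 * S3   S0  S3 
(> = start, * = accepting)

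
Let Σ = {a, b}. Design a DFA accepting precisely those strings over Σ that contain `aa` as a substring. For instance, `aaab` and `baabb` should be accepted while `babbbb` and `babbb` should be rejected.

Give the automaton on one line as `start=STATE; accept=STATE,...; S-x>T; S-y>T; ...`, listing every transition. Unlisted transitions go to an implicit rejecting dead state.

States S0..S1 record the length of the longest prefix of `aa` that matches the current input suffix. Reaching S2 means `aa` has been seen, and we stay there forever. Accept from S2.
3 states suffice.
        a   b  
>  S0   S1  S0 
   S1   S2  S0 
 * S2   S2  S2 
(> = start, * = accepting)

start=S0; accept=S2; S0-a>S1; S0-b>S0; S1-a>S2; S1-b>S0; S2-a>S2; S2-b>S2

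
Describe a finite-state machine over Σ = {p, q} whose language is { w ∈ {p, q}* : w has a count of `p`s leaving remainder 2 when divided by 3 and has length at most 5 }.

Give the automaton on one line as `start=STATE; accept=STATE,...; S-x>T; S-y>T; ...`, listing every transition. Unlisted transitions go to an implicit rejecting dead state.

start=s0; accept=s3,s7,s11,s12; s0-p>s1; s0-q>s2; s1-p>s3; s1-q>s4; s2-p>s4; s2-q>s5; s3-p>s6; s3-q>s7; s4-p>s7; s4-q>s8; s5-p>s8; s5-q>s6; s6-p>s9; s6-q>s10; s7-p>s10; s7-q>s11; s8-p>s11; s8-q>s9; s9-p>s12; s9-q>s13; s10-p>s13; s10-q>s14; s11-p>s14; s11-q>s12; s12-p>s15; s12-q>s16; s13-p>s16; s13-q>s17; s14-p>s17; s14-q>s15; s15-p>s17; s15-q>s15; s16-p>s15; s16-q>s16; s17-p>s16; s17-q>s17

Build one automaton per condition and run them in lockstep. The first has 3 states tracking the count of `p`s modulo 3; the second has 7 states tracking the input length, saturating at 6. A product state is a pair (one from each), accepting exactly when both do.
18 states suffice.
          p    q  
>  s0     s1   s2 
   s1     s3   s4 
   s2     s4   s5 
 * s3     s6   s7 
   s4     s7   s8 
   s5     s8   s6 
   s6     s9  s10 
 * s7    s10  s11 
   s8    s11   s9 
   s9    s12  s13 
   s10   s13  s14 
 * s11   s14  s12 
 * s12   s15  s16 
   s13   s16  s17 
   s14   s17  s15 
   s15   s17  s15 
   s16   s15  s16 
   s17   s16  s17 
(> = start, * = accepting)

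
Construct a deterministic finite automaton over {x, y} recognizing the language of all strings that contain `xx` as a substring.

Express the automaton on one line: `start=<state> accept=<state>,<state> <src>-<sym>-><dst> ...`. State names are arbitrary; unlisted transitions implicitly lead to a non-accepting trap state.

Track how much of `xx` has been matched so far: state q0 is no progress, q2 is the absorbing accept state reached once `xx` has occurred. Intermediate states record partial matches; on a mismatch, fall back to the longest reusable overlap.
        x   y  
>  q0   q1  q0 
   q1   q2  q0 
 * q2   q2  q2 
(> = start, * = accepting)

start=q0 accept=q2 q0-x->q1 q0-y->q0 q1-x->q2 q1-y->q0 q2-x->q2 q2-y->q2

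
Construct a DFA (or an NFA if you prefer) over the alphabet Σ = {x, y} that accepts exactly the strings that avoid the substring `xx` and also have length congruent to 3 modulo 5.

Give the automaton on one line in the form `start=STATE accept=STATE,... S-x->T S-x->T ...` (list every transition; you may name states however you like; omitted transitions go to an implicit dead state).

Run two small machines in parallel and take their product. The first has 3 states tracking partial matches of the forbidden pattern `xx`; the second has 5 states tracking the input length modulo 5. A product state is a pair (one from each), accepting exactly when both do. Minimizing collapses redundant product states.
An 11-state machine:
          x    y  
>  s0     s1   s2 
   s1     s3   s4 
   s2     s5   s4 
   s3     s3   s3 
   s4     s6   s7 
   s5     s3   s7 
 * s6     s3   s8 
 * s7     s9   s8 
   s8    s10   s0 
   s9     s3   s0 
   s10    s3   s2 
(> = start, * = accepting)

start=s0 accept=s6,s7 s0-x->s1 s0-y->s2 s1-x->s3 s1-y->s4 s2-x->s5 s2-y->s4 s3-x->s3 s3-y->s3 s4-x->s6 s4-y->s7 s5-x->s3 s5-y->s7 s6-x->s3 s6-y->s8 s7-x->s9 s7-y->s8 s8-x->s10 s8-y->s0 s9-x->s3 s9-y->s0 s10-x->s3 s10-y->s2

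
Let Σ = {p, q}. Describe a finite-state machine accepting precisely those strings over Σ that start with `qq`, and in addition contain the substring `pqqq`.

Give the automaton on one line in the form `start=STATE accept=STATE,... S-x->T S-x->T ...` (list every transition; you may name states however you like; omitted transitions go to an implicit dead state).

Build one automaton per condition and run them in lockstep. The first has 4 states tracking whether the input so far still matches the prefix `qq`; the second has 5 states tracking whether and how much of `pqqq` has been seen. A product state is a pair (one from each), accepting exactly when both do.
          p    q  
>  s0     s1   s2 
   s1     s1   s3 
   s2     s1   s4 
   s3     s1   s5 
   s4     s6   s4 
   s5     s1   s7 
   s6     s6   s8 
   s7     s7   s7 
   s8     s6   s9 
   s9     s6  s10 
 * s10   s10  s10 
(> = start, * = accepting)

start=s0 accept=s10 s0-p->s1 s0-q->s2 s1-p->s1 s1-q->s3 s2-p->s1 s2-q->s4 s3-p->s1 s3-q->s5 s4-p->s6 s4-q->s4 s5-p->s1 s5-q->s7 s6-p->s6 s6-q->s8 s7-p->s7 s7-q->s7 s8-p->s6 s8-q->s9 s9-p->s6 s9-q->s10 s10-p->s10 s10-q->s10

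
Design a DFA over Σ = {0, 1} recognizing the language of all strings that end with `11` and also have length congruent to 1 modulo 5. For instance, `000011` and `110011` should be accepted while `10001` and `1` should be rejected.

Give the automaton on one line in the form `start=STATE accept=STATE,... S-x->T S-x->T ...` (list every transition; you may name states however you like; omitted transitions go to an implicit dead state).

Build one automaton per condition and run them in lockstep. The first has 3 states tracking how much of the suffix `11` has currently been matched; the second has 5 states tracking the input length modulo 5. A product state is a pair (one from each), accepting exactly when both do.
15 states suffice.
       0  1 
>  A   B  C 
   B   D  E 
   C   D  F 
   D   G  H 
   E   G  I 
   F   G  I 
   G   J  K 
   H   J  L 
   I   J  L 
   J   A  M 
   K   A  N 
   L   A  N 
   M   B  O 
   N   B  O 
 * O   D  F 
(> = start, * = accepting)

start=A accept=O A-0->B A-1->C B-0->D B-1->E C-0->D C-1->F D-0->G D-1->H E-0->G E-1->I F-0->G F-1->I G-0->J G-1->K H-0->J H-1->L I-0->J I-1->L J-0->A J-1->M K-0->A K-1->N L-0->A L-1->N M-0->B M-1->O N-0->B N-1->O O-0->D O-1->F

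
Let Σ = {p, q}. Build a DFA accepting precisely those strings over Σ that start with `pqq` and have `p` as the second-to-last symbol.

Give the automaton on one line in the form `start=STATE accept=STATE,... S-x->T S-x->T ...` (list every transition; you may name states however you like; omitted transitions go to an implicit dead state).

Build one automaton per condition and run them in lockstep. One (5 states) tracks whether the input so far still matches the prefix `pqq`; the other (7 states) tracks the last 2 symbols read. Each combined state is a pair, one component from each; accept when both components accept. After merging equivalent states the machine shrinks.
An 8-state machine:
        p   q  
>  s0   s1  s2 
   s1   s2  s3 
   s2   s2  s2 
   s3   s2  s4 
   s4   s5  s4 
   s5   s6  s7 
 * s6   s6  s7 
 * s7   s5  s4 
(> = start, * = accepting)

start=s0 accept=s6,s7 s0-p->s1 s0-q->s2 s1-p->s2 s1-q->s3 s2-p->s2 s2-q->s2 s3-p->s2 s3-q->s4 s4-p->s5 s4-q->s4 s5-p->s6 s5-q->s7 s6-p->s6 s6-q->s7 s7-p->s5 s7-q->s4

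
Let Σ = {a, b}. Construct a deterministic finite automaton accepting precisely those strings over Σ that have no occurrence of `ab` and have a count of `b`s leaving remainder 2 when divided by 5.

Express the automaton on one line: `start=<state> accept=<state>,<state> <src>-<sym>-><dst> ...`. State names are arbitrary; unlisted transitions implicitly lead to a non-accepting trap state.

start=q0 accept=q5,q7 q0-a->q1 q0-b->q2 q1-a->q1 q1-b->q3 q2-a->q4 q2-b->q5 q3-a->q3 q3-b->q6 q4-a->q4 q4-b->q6 q5-a->q7 q5-b->q8 q6-a->q6 q6-b->q9 q7-a->q7 q7-b->q9 q8-a->q10 q8-b->q11 q9-a->q9 q9-b->q12 q10-a->q10 q10-b->q12 q11-a->q13 q11-b->q0 q12-a->q12 q12-b->q14 q13-a->q13 q13-b->q14 q14-a->q14 q14-b->q3

Run two small machines in parallel and take their product. One (3 states) tracks partial matches of the forbidden pattern `ab`; the other (5 states) tracks the count of `b`s modulo 5. Each combined state is a pair, one component from each; accept when both components accept.
A 15-state machine:
          a    b  
>  q0     q1   q2 
   q1     q1   q3 
   q2     q4   q5 
   q3     q3   q6 
   q4     q4   q6 
 * q5     q7   q8 
   q6     q6   q9 
 * q7     q7   q9 
   q8    q10  q11 
   q9     q9  q12 
   q10   q10  q12 
   q11   q13   q0 
   q12   q12  q14 
   q13   q13  q14 
   q14   q14   q3 
(> = start, * = accepting)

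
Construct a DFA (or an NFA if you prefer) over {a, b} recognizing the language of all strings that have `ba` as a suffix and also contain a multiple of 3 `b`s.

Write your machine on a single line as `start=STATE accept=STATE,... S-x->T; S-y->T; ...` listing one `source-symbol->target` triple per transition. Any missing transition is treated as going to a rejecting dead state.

start=q0; accept=q8; q0-a->q0; q0-b->q1; q1-a->q2; q1-b->q3; q2-a->q4; q2-b->q3; q3-a->q5; q3-b->q6; q4-a->q4; q4-b->q3; q5-a->q7; q5-b->q6; q6-a->q8; q6-b->q1; q7-a->q7; q7-b->q6; q8-a->q0; q8-b->q1

Run two small machines in parallel and take their product. The first has 3 states tracking how much of the suffix `ba` has currently been matched; the second has 3 states tracking the count of `b`s modulo 3. A product state is a pair (one from each), accepting exactly when both do.
9 states suffice.
        a   b  
>  q0   q0  q1 
   q1   q2  q3 
   q2   q4  q3 
   q3   q5  q6 
   q4   q4  q3 
   q5   q7  q6 
   q6   q8  q1 
   q7   q7  q6 
 * q8   q0  q1 
(> = start, * = accepting)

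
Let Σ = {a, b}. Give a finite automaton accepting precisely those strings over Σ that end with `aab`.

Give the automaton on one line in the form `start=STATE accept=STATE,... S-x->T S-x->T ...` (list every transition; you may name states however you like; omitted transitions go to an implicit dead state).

start=q0 accept=q3 q0-a->q1 q0-b->q0 q1-a->q2 q1-b->q0 q2-a->q2 q2-b->q3 q3-a->q1 q3-b->q0

Remember how much of `aab` the current input suffix matches. State q0 means no match yet; q1 means the last symbol is `a`; q2 means the last 2 symbols are `aa`; q3 means the last 3 symbols are `aab`. Only q3 accepts. On a mismatch, fall back to the longest proper suffix that is still a prefix of `aab`.
4 states suffice.
        a   b  
>  q0   q1  q0 
   q1   q2  q0 
   q2   q2  q3 
 * q3   q1  q0 
(> = start, * = accepting)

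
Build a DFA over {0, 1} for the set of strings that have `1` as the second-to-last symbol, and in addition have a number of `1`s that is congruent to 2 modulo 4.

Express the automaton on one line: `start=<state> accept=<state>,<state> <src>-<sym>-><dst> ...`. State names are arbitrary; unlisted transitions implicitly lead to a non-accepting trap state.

start=q0 accept=q6,q9 q0-0->q1 q0-1->q2 q1-0->q3 q1-1->q4 q2-0->q5 q2-1->q6 q3-0->q3 q3-1->q4 q4-0->q5 q4-1->q6 q5-0->q7 q5-1->q8 q6-0->q9 q6-1->q10 q7-0->q7 q7-1->q8 q8-0->q9 q8-1->q10 q9-0->q11 q9-1->q12 q10-0->q13 q10-1->q14 q11-0->q11 q11-1->q12 q12-0->q13 q12-1->q14 q13-0->q15 q13-1->q16 q14-0->q17 q14-1->q18 q15-0->q15 q15-1->q16 q16-0->q17 q16-1->q18 q17-0->q3 q17-1->q4 q18-0->q5 q18-1->q6

Handle the two conditions separately and then intersect. One (7 states) tracks the last 2 symbols read; the other (4 states) tracks the count of `1`s modulo 4. Each combined state is a pair, one component from each; accept when both components accept.
          0    1  
>  q0     q1   q2 
   q1     q3   q4 
   q2     q5   q6 
   q3     q3   q4 
   q4     q5   q6 
   q5     q7   q8 
 * q6     q9  q10 
   q7     q7   q8 
   q8     q9  q10 
 * q9    q11  q12 
   q10   q13  q14 
   q11   q11  q12 
   q12   q13  q14 
   q13   q15  q16 
   q14   q17  q18 
   q15   q15  q16 
   q16   q17  q18 
   q17    q3   q4 
   q18    q5   q6 
(> = start, * = accepting)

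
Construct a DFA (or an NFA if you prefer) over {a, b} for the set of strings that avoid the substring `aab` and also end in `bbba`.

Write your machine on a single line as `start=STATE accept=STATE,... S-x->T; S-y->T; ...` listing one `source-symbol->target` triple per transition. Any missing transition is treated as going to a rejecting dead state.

Run two small machines in parallel and take their product. The first has 4 states tracking partial matches of the forbidden pattern `aab`; the second has 5 states tracking how much of the suffix `bbba` has currently been matched. A product state is a pair (one from each), accepting exactly when both do. Equivalent product states are then merged.
        a   b  
>  S0   S1  S2 
   S1   S3  S2 
   S2   S1  S4 
   S3   S3  S3 
   S4   S1  S5 
   S5   S6  S5 
 * S6   S3  S2 
(> = start, * = accepting)

start=S0; accept=S6; S0-a->S1; S0-b->S2; S1-a->S3; S1-b->S2; S2-a->S1; S2-b->S4; S3-a->S3; S3-b->S3; S4-a->S1; S4-b->S5; S5-a->S6; S5-b->S5; S6-a->S3; S6-b->S2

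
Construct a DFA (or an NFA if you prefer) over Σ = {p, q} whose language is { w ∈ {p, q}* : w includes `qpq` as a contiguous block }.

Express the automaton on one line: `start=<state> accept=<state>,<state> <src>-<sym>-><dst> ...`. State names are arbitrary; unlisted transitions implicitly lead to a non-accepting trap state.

start=s0 accept=s3 s0-p->s0 s0-q->s1 s1-p->s2 s1-q->s1 s2-p->s0 s2-q->s3 s3-p->s3 s3-q->s3

States s0..s2 record the length of the longest prefix of `qpq` that matches the current input suffix. Reaching s3 means `qpq` has been seen, and we stay there forever. Accept from s3.
With 4 states:
        p   q  
>  s0   s0  s1 
   s1   s2  s1 
   s2   s0  s3 
 * s3   s3  s3 
(> = start, * = accepting)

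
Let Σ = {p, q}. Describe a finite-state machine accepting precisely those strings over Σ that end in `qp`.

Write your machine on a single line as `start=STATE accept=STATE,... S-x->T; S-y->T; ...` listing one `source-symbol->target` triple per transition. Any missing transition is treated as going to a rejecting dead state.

Let each state record the length of the longest suffix of the input read so far that is also a prefix of `qp`. B means the last symbol is `q`; C means the last 2 symbols are `qp`. Accept only at C, where the string currently ends in `qp`.
With 3 states:
       p  q 
>  A   A  B 
   B   C  B 
 * C   A  B 
(> = start, * = accepting)

start=A; accept=C; A-p->A; A-q->B; B-p->C; B-q->B; C-p->A; C-q->B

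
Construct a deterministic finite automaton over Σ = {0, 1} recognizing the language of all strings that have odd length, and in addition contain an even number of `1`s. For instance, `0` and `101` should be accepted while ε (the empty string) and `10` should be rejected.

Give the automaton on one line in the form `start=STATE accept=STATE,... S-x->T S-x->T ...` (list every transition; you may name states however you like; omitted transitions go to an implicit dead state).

start=A accept=B A-0->B A-1->C B-0->A B-1->D C-0->D C-1->A D-0->C D-1->B

Run two small machines in parallel and take their product. The first has 2 states tracking the input length modulo 2; the second has 2 states tracking the count of `1`s modulo 2. A product state is a pair (one from each), accepting exactly when both do.
4 states suffice.
       0  1 
>  A   B  C 
 * B   A  D 
   C   D  A 
   D   C  B 
(> = start, * = accepting)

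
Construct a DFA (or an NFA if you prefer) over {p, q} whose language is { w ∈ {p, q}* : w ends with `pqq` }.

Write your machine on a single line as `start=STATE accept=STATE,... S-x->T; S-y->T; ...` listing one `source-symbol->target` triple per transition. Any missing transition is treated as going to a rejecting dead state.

start=S0; accept=S3; S0-p->S1; S0-q->S0; S1-p->S1; S1-q->S2; S2-p->S1; S2-q->S3; S3-p->S1; S3-q->S0

Let each state record the length of the longest suffix of the input read so far that is also a prefix of `pqq`. S1 means the last symbol is `p`; S2 means the last 2 symbols are `pq`; S3 means the last 3 symbols are `pqq`. Accept only at S3, where the string currently ends in `pqq`.
A 4-state machine:
        p   q  
>  S0   S1  S0 
   S1   S1  S2 
   S2   S1  S3 
 * S3   S1  S0 
(> = start, * = accepting)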